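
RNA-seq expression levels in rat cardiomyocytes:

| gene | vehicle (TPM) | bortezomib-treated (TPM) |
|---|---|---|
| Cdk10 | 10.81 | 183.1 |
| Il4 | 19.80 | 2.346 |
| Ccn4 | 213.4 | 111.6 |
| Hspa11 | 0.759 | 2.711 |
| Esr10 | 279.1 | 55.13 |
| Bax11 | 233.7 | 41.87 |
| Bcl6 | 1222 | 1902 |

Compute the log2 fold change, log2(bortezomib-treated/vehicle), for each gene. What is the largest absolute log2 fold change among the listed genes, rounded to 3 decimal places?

4.082

log2(183.1/10.81) = 4.082  (Cdk10)
log2(2.346/19.80) = -3.077  (Il4)
log2(111.6/213.4) = -0.935  (Ccn4)
log2(2.711/0.759) = 1.837  (Hspa11)
log2(55.13/279.1) = -2.340  (Esr10)
log2(41.87/233.7) = -2.481  (Bax11)
log2(1902/1222) = 0.638  (Bcl6)
The largest magnitude belongs to Cdk10.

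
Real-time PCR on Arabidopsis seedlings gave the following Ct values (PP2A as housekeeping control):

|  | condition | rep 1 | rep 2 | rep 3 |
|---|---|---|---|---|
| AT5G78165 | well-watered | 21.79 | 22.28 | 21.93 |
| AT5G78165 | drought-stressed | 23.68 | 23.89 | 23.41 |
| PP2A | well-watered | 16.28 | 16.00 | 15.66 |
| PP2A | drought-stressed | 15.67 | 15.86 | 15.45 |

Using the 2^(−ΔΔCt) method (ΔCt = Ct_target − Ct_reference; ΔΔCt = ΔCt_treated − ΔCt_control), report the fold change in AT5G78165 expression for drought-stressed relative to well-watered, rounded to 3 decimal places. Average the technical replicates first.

0.253

Mean Ct: AT5G78165 well-watered 22.000; AT5G78165 drought-stressed 23.660; PP2A well-watered 15.980; PP2A drought-stressed 15.660
ΔCt(well-watered) = 22.000 − 15.980 = 6.020
ΔCt(drought-stressed) = 23.660 − 15.660 = 8.000
ΔΔCt = 8.000 − 6.020 = 1.980
Fold change = 2^(−1.980) = 0.2535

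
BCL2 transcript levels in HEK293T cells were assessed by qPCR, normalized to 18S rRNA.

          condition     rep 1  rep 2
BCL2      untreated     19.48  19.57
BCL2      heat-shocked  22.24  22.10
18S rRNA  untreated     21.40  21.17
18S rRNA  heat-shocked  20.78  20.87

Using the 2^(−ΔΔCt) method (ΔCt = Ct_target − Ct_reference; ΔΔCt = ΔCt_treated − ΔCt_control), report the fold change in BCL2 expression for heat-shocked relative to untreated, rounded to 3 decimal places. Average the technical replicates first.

Mean Ct: BCL2 untreated 19.525; BCL2 heat-shocked 22.170; 18S rRNA untreated 21.285; 18S rRNA heat-shocked 20.825
ΔCt(untreated) = 19.525 − 21.285 = -1.760
ΔCt(heat-shocked) = 22.170 − 20.825 = 1.345
ΔΔCt = 1.345 − (-1.760) = 3.105
Fold change = 2^(−3.105) = 0.1162

0.116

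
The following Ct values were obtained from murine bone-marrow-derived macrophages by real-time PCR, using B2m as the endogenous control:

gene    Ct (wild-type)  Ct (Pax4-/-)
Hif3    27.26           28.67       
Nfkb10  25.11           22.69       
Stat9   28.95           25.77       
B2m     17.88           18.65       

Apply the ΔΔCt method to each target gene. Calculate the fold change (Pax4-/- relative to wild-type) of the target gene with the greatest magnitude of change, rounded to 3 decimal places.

Hif3: ΔΔCt = (28.67−18.65) − (27.26−17.88) = 10.02 − 9.38 = 0.64; fold change = 2^-0.64 = 0.642
Nfkb10: ΔΔCt = (22.69−18.65) − (25.11−17.88) = 4.04 − 7.23 = -3.19; fold change = 2^3.19 = 9.126
Stat9: ΔΔCt = (25.77−18.65) − (28.95−17.88) = 7.12 − 11.07 = -3.95; fold change = 2^3.95 = 15.455
Stat9 has the largest |ΔΔCt| = 3.95.

15.455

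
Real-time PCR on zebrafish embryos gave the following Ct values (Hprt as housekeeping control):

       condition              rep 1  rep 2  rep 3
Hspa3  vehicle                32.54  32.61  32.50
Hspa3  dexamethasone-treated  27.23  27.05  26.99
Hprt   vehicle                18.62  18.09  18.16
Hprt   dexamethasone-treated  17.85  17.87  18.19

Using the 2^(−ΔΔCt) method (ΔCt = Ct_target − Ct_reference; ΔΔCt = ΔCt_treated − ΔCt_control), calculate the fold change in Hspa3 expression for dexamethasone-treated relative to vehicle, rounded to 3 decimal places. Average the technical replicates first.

Mean Ct: Hspa3 vehicle 32.550; Hspa3 dexamethasone-treated 27.090; Hprt vehicle 18.290; Hprt dexamethasone-treated 17.970
ΔCt(vehicle) = 32.550 − 18.290 = 14.260
ΔCt(dexamethasone-treated) = 27.090 − 17.970 = 9.120
ΔΔCt = 9.120 − 14.260 = -5.140
Fold change = 2^(−(-5.140)) = 2^5.140 = 35.2610

35.261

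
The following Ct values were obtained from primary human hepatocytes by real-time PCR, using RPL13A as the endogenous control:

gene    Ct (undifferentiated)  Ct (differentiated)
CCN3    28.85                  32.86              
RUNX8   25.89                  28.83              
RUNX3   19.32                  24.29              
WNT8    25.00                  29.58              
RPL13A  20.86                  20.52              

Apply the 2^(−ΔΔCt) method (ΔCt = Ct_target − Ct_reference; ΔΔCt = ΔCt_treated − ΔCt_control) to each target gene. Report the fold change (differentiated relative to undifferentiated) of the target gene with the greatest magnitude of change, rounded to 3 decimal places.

CCN3: ΔΔCt = (32.86−20.52) − (28.85−20.86) = 12.34 − 7.99 = 4.35; fold change = 2^-4.35 = 0.049
RUNX8: ΔΔCt = (28.83−20.52) − (25.89−20.86) = 8.31 − 5.03 = 3.28; fold change = 2^-3.28 = 0.103
RUNX3: ΔΔCt = (24.29−20.52) − (19.32−20.86) = 3.77 − (-1.54) = 5.31; fold change = 2^-5.31 = 0.025
WNT8: ΔΔCt = (29.58−20.52) − (25.00−20.86) = 9.06 − 4.14 = 4.92; fold change = 2^-4.92 = 0.033
RUNX3 has the largest |ΔΔCt| = 5.31.

0.025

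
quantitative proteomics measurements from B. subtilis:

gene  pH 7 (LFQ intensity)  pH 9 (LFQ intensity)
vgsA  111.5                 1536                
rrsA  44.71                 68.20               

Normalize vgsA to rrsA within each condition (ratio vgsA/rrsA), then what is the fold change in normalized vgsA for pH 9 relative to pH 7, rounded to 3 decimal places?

9.031

vgsA/rrsA (pH 7) = 111.5 / 44.71 = 2.4938
vgsA/rrsA (pH 9) = 1536 / 68.20 = 22.522
Fold change = 22.522 / 2.4938 = 9.0310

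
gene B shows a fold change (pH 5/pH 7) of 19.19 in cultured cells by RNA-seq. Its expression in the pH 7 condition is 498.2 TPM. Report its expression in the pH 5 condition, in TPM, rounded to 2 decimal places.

pH 5 expression = 498.2 × 19.19 = 9560.46

9560.46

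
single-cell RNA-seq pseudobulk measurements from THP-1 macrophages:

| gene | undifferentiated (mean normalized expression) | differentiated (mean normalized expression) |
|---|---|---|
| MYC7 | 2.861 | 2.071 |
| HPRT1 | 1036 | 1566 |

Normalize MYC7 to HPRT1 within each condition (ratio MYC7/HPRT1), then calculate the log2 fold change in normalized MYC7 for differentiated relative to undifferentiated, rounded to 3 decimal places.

MYC7/HPRT1 (undifferentiated) = 2.861 / 1036 = 0.0027616
MYC7/HPRT1 (differentiated) = 2.071 / 1566 = 0.0013225
Fold change = 0.0013225 / 0.0027616 = 0.4789
log2(0.4789) = -1.0623

-1.062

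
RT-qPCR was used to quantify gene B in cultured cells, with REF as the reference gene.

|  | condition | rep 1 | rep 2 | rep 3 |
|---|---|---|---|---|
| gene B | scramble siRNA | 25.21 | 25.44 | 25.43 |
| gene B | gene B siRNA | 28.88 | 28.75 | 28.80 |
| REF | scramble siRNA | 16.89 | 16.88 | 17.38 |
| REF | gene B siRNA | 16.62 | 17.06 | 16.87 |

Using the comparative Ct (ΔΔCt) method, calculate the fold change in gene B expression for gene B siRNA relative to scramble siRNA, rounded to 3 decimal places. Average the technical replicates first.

Mean Ct: gene B scramble siRNA 25.360; gene B gene B siRNA 28.810; REF scramble siRNA 17.050; REF gene B siRNA 16.850
ΔCt(scramble siRNA) = 25.360 − 17.050 = 8.310
ΔCt(gene B siRNA) = 28.810 − 16.850 = 11.960
ΔΔCt = 11.960 − 8.310 = 3.650
Fold change = 2^(−3.650) = 0.0797

0.080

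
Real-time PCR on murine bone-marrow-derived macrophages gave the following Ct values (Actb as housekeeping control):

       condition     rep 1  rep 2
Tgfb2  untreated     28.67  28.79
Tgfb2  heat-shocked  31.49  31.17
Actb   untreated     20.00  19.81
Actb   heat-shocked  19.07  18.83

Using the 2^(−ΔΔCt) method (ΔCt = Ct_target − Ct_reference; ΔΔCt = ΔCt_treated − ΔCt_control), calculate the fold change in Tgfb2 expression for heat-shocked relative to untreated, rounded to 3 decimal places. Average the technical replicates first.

0.085

Mean Ct: Tgfb2 untreated 28.730; Tgfb2 heat-shocked 31.330; Actb untreated 19.905; Actb heat-shocked 18.950
ΔCt(untreated) = 28.730 − 19.905 = 8.825
ΔCt(heat-shocked) = 31.330 − 18.950 = 12.380
ΔΔCt = 12.380 − 8.825 = 3.555
Fold change = 2^(−3.555) = 0.0851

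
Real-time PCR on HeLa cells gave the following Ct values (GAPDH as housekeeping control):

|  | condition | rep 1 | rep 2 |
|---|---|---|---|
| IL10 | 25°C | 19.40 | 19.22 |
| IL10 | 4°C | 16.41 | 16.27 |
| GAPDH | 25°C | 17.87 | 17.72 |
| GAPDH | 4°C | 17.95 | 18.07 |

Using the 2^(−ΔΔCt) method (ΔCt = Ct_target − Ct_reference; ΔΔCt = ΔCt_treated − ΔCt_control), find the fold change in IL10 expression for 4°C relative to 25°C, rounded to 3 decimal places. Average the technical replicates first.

9.095

Mean Ct: IL10 25°C 19.310; IL10 4°C 16.340; GAPDH 25°C 17.795; GAPDH 4°C 18.010
ΔCt(25°C) = 19.310 − 17.795 = 1.515
ΔCt(4°C) = 16.340 − 18.010 = -1.670
ΔΔCt = -1.670 − 1.515 = -3.185
Fold change = 2^(−(-3.185)) = 2^3.185 = 9.0945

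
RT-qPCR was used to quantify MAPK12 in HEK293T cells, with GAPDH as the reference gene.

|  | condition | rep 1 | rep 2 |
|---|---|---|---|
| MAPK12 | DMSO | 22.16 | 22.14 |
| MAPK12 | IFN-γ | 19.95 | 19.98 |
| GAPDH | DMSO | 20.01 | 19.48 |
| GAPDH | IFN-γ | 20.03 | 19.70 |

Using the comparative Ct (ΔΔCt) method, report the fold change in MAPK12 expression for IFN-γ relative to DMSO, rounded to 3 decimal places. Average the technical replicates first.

Mean Ct: MAPK12 DMSO 22.150; MAPK12 IFN-γ 19.965; GAPDH DMSO 19.745; GAPDH IFN-γ 19.865
ΔCt(DMSO) = 22.150 − 19.745 = 2.405
ΔCt(IFN-γ) = 19.965 − 19.865 = 0.100
ΔΔCt = 0.100 − 2.405 = -2.305
Fold change = 2^(−(-2.305)) = 2^2.305 = 4.9417

4.942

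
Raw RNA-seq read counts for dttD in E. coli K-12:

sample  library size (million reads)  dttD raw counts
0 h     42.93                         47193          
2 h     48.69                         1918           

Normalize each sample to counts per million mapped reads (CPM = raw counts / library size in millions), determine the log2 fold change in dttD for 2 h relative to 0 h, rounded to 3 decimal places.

-4.803

CPM(0 h) = 47193 / 42.93 = 1099.3012
CPM(2 h) = 1918 / 48.69 = 39.3921
Fold change = 39.3921 / 1099.3012 = 0.03583
log2(0.03583) = -4.8025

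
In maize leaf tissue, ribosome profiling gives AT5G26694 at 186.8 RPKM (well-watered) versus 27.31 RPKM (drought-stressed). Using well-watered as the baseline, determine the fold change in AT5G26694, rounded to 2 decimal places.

0.15

Fold change = 27.31 / 186.8 = 0.146
AT5G26694 is downregulated.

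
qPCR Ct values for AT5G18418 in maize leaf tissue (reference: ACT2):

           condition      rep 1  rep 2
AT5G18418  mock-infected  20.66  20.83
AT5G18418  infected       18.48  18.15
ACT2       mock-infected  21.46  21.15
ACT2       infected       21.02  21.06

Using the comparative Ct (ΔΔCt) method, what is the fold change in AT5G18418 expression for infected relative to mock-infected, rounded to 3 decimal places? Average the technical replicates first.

Mean Ct: AT5G18418 mock-infected 20.745; AT5G18418 infected 18.315; ACT2 mock-infected 21.305; ACT2 infected 21.040
ΔCt(mock-infected) = 20.745 − 21.305 = -0.560
ΔCt(infected) = 18.315 − 21.040 = -2.725
ΔΔCt = -2.725 − (-0.560) = -2.165
Fold change = 2^(−(-2.165)) = 2^2.165 = 4.4847

4.485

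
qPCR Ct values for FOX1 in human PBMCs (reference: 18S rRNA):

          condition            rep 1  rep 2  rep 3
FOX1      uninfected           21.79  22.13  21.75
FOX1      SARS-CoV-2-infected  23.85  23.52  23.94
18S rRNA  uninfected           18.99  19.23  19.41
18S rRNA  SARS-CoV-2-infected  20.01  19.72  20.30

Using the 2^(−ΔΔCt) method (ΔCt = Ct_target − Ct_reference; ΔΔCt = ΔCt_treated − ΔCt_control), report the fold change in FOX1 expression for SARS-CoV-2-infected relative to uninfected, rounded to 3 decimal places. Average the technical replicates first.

Mean Ct: FOX1 uninfected 21.890; FOX1 SARS-CoV-2-infected 23.770; 18S rRNA uninfected 19.210; 18S rRNA SARS-CoV-2-infected 20.010
ΔCt(uninfected) = 21.890 − 19.210 = 2.680
ΔCt(SARS-CoV-2-infected) = 23.770 − 20.010 = 3.760
ΔΔCt = 3.760 − 2.680 = 1.080
Fold change = 2^(−1.080) = 0.4730

0.473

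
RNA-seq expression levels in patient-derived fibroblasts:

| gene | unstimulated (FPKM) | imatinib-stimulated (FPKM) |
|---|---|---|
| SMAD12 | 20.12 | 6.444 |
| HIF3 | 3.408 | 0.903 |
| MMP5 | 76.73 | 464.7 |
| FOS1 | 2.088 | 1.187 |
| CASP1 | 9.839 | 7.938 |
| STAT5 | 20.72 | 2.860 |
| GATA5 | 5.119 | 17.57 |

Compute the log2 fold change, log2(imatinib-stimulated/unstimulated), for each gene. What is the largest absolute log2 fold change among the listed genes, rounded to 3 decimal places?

log2(6.444/20.12) = -1.643  (SMAD12)
log2(0.903/3.408) = -1.916  (HIF3)
log2(464.7/76.73) = 2.598  (MMP5)
log2(1.187/2.088) = -0.815  (FOS1)
log2(7.938/9.839) = -0.310  (CASP1)
log2(2.860/20.72) = -2.857  (STAT5)
log2(17.57/5.119) = 1.779  (GATA5)
The largest magnitude belongs to STAT5.

2.857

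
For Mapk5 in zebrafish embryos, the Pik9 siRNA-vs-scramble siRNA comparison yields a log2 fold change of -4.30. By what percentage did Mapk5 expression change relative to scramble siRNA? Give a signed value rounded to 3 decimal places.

Fold change = 2^(-4.30) = 0.0508
Percent change = (FC − 1) × 100% = (0.0508 − 1) × 100 = -94.923%

-94.923%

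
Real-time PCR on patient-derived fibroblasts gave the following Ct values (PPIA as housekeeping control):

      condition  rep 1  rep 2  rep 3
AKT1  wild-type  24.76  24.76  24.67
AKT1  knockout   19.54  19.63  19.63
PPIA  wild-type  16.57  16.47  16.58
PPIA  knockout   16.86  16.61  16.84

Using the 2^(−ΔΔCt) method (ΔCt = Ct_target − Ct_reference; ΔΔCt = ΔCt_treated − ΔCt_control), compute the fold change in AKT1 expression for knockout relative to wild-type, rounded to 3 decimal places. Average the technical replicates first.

Mean Ct: AKT1 wild-type 24.730; AKT1 knockout 19.600; PPIA wild-type 16.540; PPIA knockout 16.770
ΔCt(wild-type) = 24.730 − 16.540 = 8.190
ΔCt(knockout) = 19.600 − 16.770 = 2.830
ΔΔCt = 2.830 − 8.190 = -5.360
Fold change = 2^(−(-5.360)) = 2^5.360 = 41.0696

41.070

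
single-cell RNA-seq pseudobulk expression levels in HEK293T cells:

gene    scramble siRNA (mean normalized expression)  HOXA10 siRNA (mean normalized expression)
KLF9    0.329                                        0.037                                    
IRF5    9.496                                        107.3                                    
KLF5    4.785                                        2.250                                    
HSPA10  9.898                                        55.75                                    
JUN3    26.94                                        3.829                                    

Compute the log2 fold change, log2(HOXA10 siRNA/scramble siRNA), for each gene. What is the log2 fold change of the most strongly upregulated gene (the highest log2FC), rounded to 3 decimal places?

log2(0.037/0.329) = -3.152  (KLF9)
log2(107.3/9.496) = 3.498  (IRF5)
log2(2.250/4.785) = -1.089  (KLF5)
log2(55.75/9.898) = 2.494  (HSPA10)
log2(3.829/26.94) = -2.815  (JUN3)
IRF5 is most strongly upregulated.

3.498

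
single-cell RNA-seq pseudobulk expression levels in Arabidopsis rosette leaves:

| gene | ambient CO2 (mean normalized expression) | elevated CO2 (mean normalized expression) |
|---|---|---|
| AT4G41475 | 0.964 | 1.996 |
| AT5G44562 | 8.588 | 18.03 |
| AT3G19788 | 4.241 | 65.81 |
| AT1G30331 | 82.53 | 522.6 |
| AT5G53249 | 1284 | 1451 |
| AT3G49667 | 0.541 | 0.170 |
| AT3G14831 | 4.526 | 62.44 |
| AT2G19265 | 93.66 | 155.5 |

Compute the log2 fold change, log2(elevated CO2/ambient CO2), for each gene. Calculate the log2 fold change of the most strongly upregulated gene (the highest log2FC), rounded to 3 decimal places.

log2(1.996/0.964) = 1.050  (AT4G41475)
log2(18.03/8.588) = 1.070  (AT5G44562)
log2(65.81/4.241) = 3.956  (AT3G19788)
log2(522.6/82.53) = 2.663  (AT1G30331)
log2(1451/1284) = 0.176  (AT5G53249)
log2(0.170/0.541) = -1.670  (AT3G49667)
log2(62.44/4.526) = 3.786  (AT3G14831)
log2(155.5/93.66) = 0.731  (AT2G19265)
AT3G19788 is most strongly upregulated.

3.956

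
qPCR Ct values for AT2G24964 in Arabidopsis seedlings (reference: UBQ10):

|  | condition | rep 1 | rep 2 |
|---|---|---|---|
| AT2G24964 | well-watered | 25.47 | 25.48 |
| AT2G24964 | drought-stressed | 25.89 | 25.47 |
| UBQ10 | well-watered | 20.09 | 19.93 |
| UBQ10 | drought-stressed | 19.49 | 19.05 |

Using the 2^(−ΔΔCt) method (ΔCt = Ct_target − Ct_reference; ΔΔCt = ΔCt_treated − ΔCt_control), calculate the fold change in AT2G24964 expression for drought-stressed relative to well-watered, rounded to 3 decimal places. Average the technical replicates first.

Mean Ct: AT2G24964 well-watered 25.475; AT2G24964 drought-stressed 25.680; UBQ10 well-watered 20.010; UBQ10 drought-stressed 19.270
ΔCt(well-watered) = 25.475 − 20.010 = 5.465
ΔCt(drought-stressed) = 25.680 − 19.270 = 6.410
ΔΔCt = 6.410 − 5.465 = 0.945
Fold change = 2^(−0.945) = 0.5194

0.519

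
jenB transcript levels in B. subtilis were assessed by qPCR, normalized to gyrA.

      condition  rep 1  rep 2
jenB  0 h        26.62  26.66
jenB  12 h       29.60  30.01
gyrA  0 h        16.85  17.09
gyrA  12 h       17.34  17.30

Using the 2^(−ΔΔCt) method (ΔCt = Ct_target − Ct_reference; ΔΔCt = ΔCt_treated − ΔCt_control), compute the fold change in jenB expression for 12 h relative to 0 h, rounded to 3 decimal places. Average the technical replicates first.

0.142

Mean Ct: jenB 0 h 26.640; jenB 12 h 29.805; gyrA 0 h 16.970; gyrA 12 h 17.320
ΔCt(0 h) = 26.640 − 16.970 = 9.670
ΔCt(12 h) = 29.805 − 17.320 = 12.485
ΔΔCt = 12.485 − 9.670 = 2.815
Fold change = 2^(−2.815) = 0.1421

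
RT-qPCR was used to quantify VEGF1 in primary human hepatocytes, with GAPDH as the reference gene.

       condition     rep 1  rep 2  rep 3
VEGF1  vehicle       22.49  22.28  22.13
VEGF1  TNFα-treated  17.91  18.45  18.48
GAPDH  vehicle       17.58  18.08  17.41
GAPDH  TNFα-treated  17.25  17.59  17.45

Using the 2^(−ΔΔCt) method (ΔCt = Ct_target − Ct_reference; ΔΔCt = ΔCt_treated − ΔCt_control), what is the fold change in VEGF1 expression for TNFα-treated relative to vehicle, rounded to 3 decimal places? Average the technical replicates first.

13.548

Mean Ct: VEGF1 vehicle 22.300; VEGF1 TNFα-treated 18.280; GAPDH vehicle 17.690; GAPDH TNFα-treated 17.430
ΔCt(vehicle) = 22.300 − 17.690 = 4.610
ΔCt(TNFα-treated) = 18.280 − 17.430 = 0.850
ΔΔCt = 0.850 − 4.610 = -3.760
Fold change = 2^(−(-3.760)) = 2^3.760 = 13.5479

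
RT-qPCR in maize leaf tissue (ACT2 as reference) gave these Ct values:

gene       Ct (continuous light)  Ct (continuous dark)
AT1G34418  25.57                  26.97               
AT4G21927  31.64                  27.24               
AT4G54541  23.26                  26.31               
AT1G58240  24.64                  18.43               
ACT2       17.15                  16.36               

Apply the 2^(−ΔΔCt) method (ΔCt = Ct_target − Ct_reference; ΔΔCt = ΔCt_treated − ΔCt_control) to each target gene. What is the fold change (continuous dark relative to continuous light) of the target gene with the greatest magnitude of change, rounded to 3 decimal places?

42.814

AT1G34418: ΔΔCt = (26.97−16.36) − (25.57−17.15) = 10.61 − 8.42 = 2.19; fold change = 2^-2.19 = 0.219
AT4G21927: ΔΔCt = (27.24−16.36) − (31.64−17.15) = 10.88 − 14.49 = -3.61; fold change = 2^3.61 = 12.210
AT4G54541: ΔΔCt = (26.31−16.36) − (23.26−17.15) = 9.95 − 6.11 = 3.84; fold change = 2^-3.84 = 0.070
AT1G58240: ΔΔCt = (18.43−16.36) − (24.64−17.15) = 2.07 − 7.49 = -5.42; fold change = 2^5.42 = 42.814
AT1G58240 has the largest |ΔΔCt| = 5.42.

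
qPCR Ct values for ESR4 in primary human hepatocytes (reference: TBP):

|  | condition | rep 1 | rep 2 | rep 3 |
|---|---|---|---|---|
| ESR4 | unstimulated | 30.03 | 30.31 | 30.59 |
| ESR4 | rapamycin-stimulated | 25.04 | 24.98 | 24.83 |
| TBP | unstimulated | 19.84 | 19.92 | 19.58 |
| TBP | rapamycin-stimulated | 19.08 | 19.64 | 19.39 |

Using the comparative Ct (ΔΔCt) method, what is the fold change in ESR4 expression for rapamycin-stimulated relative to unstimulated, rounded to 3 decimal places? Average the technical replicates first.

Mean Ct: ESR4 unstimulated 30.310; ESR4 rapamycin-stimulated 24.950; TBP unstimulated 19.780; TBP rapamycin-stimulated 19.370
ΔCt(unstimulated) = 30.310 − 19.780 = 10.530
ΔCt(rapamycin-stimulated) = 24.950 − 19.370 = 5.580
ΔΔCt = 5.580 − 10.530 = -4.950
Fold change = 2^(−(-4.950)) = 2^4.950 = 30.9100

30.910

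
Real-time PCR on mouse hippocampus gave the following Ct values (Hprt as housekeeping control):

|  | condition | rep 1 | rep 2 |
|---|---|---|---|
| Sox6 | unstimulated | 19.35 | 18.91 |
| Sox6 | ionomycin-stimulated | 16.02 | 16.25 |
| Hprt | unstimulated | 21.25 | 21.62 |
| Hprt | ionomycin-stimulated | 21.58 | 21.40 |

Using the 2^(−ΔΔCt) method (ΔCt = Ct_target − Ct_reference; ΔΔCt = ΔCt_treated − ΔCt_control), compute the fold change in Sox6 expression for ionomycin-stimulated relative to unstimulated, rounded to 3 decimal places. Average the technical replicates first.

Mean Ct: Sox6 unstimulated 19.130; Sox6 ionomycin-stimulated 16.135; Hprt unstimulated 21.435; Hprt ionomycin-stimulated 21.490
ΔCt(unstimulated) = 19.130 − 21.435 = -2.305
ΔCt(ionomycin-stimulated) = 16.135 − 21.490 = -5.355
ΔΔCt = -5.355 − (-2.305) = -3.050
Fold change = 2^(−(-3.050)) = 2^3.050 = 8.2821

8.282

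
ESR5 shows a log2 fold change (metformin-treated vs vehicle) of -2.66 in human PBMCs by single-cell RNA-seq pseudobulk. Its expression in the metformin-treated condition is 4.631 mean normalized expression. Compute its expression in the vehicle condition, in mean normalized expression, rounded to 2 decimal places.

Fold change = 2^(-2.66) = 0.1582
vehicle expression = 4.631 / 0.1582 = 29.27

29.27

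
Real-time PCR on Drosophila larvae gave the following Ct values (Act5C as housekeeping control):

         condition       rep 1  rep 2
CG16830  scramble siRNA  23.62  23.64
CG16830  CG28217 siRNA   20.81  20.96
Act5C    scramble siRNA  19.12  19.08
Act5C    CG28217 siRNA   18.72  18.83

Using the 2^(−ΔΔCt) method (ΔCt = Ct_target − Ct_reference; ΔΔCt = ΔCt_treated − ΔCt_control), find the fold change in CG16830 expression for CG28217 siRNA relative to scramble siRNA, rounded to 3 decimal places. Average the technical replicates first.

5.352

Mean Ct: CG16830 scramble siRNA 23.630; CG16830 CG28217 siRNA 20.885; Act5C scramble siRNA 19.100; Act5C CG28217 siRNA 18.775
ΔCt(scramble siRNA) = 23.630 − 19.100 = 4.530
ΔCt(CG28217 siRNA) = 20.885 − 18.775 = 2.110
ΔΔCt = 2.110 − 4.530 = -2.420
Fold change = 2^(−(-2.420)) = 2^2.420 = 5.3517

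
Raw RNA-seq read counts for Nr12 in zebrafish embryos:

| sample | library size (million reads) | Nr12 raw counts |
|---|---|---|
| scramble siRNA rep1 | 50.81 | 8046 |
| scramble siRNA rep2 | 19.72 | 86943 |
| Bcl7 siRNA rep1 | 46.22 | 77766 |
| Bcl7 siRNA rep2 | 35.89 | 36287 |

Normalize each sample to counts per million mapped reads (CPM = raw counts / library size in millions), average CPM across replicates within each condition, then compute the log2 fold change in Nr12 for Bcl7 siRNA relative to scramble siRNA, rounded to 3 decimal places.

CPM(scramble siRNA rep1) = 8046 / 50.81 = 158.3547
CPM(scramble siRNA rep2) = 86943 / 19.72 = 4408.8742
CPM(Bcl7 siRNA rep1) = 77766 / 46.22 = 1682.5184
CPM(Bcl7 siRNA rep2) = 36287 / 35.89 = 1011.0616
mean CPM(scramble siRNA) = 2283.6144; mean CPM(Bcl7 siRNA) = 1346.7900
Fold change = 1346.7900 / 2283.6144 = 0.58976
log2(0.58976) = -0.7618

-0.762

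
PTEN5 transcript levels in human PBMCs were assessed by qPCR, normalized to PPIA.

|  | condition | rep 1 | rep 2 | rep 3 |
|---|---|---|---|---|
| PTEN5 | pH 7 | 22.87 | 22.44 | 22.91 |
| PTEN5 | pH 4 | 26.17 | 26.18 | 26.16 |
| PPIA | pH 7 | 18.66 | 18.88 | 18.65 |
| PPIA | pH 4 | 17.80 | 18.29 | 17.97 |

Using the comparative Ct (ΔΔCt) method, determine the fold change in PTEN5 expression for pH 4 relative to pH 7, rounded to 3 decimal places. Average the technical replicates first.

0.057

Mean Ct: PTEN5 pH 7 22.740; PTEN5 pH 4 26.170; PPIA pH 7 18.730; PPIA pH 4 18.020
ΔCt(pH 7) = 22.740 − 18.730 = 4.010
ΔCt(pH 4) = 26.170 − 18.020 = 8.150
ΔΔCt = 8.150 − 4.010 = 4.140
Fold change = 2^(−4.140) = 0.0567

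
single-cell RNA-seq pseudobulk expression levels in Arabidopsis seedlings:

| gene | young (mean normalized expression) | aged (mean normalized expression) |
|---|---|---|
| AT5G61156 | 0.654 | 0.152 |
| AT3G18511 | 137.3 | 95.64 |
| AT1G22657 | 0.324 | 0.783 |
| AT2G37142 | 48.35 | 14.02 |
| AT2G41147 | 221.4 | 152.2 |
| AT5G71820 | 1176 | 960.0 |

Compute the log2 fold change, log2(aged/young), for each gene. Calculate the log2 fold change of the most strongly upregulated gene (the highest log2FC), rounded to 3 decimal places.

log2(0.152/0.654) = -2.105  (AT5G61156)
log2(95.64/137.3) = -0.522  (AT3G18511)
log2(0.783/0.324) = 1.273  (AT1G22657)
log2(14.02/48.35) = -1.786  (AT2G37142)
log2(152.2/221.4) = -0.541  (AT2G41147)
log2(960.0/1176) = -0.293  (AT5G71820)
AT1G22657 is most strongly upregulated.

1.273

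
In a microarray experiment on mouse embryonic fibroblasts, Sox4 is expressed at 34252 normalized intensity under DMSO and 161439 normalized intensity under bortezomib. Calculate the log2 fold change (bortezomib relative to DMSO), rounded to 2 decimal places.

2.24

Fold change = 161439 / 34252 = 4.7133
log2(4.7133) = 2.237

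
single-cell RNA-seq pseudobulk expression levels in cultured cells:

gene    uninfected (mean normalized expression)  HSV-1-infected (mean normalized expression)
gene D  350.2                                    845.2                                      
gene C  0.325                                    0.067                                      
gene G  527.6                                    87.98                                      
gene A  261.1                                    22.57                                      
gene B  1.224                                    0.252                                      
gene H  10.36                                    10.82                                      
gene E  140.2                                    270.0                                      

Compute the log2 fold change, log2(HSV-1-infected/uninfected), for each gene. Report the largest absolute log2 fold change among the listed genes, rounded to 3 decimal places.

log2(845.2/350.2) = 1.271  (gene D)
log2(0.067/0.325) = -2.278  (gene C)
log2(87.98/527.6) = -2.584  (gene G)
log2(22.57/261.1) = -3.532  (gene A)
log2(0.252/1.224) = -2.280  (gene B)
log2(10.82/10.36) = 0.063  (gene H)
log2(270.0/140.2) = 0.945  (gene E)
The largest magnitude belongs to gene A.

3.532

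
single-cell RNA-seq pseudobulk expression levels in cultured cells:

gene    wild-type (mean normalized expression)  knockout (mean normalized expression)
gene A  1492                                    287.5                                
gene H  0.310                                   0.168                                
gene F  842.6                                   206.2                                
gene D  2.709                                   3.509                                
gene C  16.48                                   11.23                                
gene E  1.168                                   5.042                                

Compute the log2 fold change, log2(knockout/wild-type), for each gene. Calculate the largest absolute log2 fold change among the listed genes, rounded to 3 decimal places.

log2(287.5/1492) = -2.376  (gene A)
log2(0.168/0.310) = -0.884  (gene H)
log2(206.2/842.6) = -2.031  (gene F)
log2(3.509/2.709) = 0.373  (gene D)
log2(11.23/16.48) = -0.553  (gene C)
log2(5.042/1.168) = 2.110  (gene E)
The largest magnitude belongs to gene A.

2.376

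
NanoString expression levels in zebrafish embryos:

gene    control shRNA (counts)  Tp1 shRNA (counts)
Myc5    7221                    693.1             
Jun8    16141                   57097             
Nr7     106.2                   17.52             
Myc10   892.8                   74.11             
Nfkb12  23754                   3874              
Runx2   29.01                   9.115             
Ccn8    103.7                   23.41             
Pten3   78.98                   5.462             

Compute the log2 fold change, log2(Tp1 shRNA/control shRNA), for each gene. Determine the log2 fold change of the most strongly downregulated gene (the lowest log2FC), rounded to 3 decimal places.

log2(693.1/7221) = -3.381  (Myc5)
log2(57097/16141) = 1.823  (Jun8)
log2(17.52/106.2) = -2.600  (Nr7)
log2(74.11/892.8) = -3.591  (Myc10)
log2(3874/23754) = -2.616  (Nfkb12)
log2(9.115/29.01) = -1.670  (Runx2)
log2(23.41/103.7) = -2.147  (Ccn8)
log2(5.462/78.98) = -3.854  (Pten3)
Pten3 is most strongly downregulated.

-3.854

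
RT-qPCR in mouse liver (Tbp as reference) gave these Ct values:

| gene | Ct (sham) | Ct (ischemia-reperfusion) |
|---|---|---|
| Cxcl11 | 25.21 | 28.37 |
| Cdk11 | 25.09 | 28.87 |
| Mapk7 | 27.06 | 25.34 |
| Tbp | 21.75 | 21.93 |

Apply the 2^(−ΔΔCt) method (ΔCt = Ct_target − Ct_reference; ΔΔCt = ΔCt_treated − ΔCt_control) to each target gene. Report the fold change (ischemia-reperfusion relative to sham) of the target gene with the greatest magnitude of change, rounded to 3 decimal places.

Cxcl11: ΔΔCt = (28.37−21.93) − (25.21−21.75) = 6.44 − 3.46 = 2.98; fold change = 2^-2.98 = 0.127
Cdk11: ΔΔCt = (28.87−21.93) − (25.09−21.75) = 6.94 − 3.34 = 3.60; fold change = 2^-3.60 = 0.082
Mapk7: ΔΔCt = (25.34−21.93) − (27.06−21.75) = 3.41 − 5.31 = -1.90; fold change = 2^1.90 = 3.732
Cdk11 has the largest |ΔΔCt| = 3.60.

0.082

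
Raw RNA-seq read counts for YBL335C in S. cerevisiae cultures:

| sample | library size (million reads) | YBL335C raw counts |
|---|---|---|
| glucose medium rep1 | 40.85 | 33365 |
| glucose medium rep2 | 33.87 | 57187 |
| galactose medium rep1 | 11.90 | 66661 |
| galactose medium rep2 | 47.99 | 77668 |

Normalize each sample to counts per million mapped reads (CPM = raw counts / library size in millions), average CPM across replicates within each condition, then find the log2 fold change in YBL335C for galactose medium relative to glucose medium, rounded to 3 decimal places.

CPM(glucose medium rep1) = 33365 / 40.85 = 816.7687
CPM(glucose medium rep2) = 57187 / 33.87 = 1688.4263
CPM(galactose medium rep1) = 66661 / 11.90 = 5601.7647
CPM(galactose medium rep2) = 77668 / 47.99 = 1618.4205
mean CPM(glucose medium) = 1252.5975; mean CPM(galactose medium) = 3610.0926
Fold change = 3610.0926 / 1252.5975 = 2.88209
log2(2.88209) = 1.5271

1.527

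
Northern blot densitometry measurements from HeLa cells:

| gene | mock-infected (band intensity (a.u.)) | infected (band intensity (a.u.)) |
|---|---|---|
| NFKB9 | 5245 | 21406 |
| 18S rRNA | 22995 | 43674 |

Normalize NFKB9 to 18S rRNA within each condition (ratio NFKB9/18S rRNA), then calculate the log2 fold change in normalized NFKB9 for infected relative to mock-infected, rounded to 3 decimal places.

NFKB9/18S rRNA (mock-infected) = 5245 / 22995 = 0.22809
NFKB9/18S rRNA (infected) = 21406 / 43674 = 0.49013
Fold change = 0.49013 / 0.22809 = 2.1488
log2(2.1488) = 1.1035

1.104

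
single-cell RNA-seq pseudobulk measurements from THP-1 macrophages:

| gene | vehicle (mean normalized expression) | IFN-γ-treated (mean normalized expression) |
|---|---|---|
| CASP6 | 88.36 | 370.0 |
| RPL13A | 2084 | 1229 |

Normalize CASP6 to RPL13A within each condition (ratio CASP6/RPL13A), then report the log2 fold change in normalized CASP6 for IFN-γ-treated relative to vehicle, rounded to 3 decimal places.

CASP6/RPL13A (vehicle) = 88.36 / 2084 = 0.042399
CASP6/RPL13A (IFN-γ-treated) = 370.0 / 1229 = 0.30106
Fold change = 0.30106 / 0.042399 = 7.1005
log2(7.1005) = 2.8279

2.828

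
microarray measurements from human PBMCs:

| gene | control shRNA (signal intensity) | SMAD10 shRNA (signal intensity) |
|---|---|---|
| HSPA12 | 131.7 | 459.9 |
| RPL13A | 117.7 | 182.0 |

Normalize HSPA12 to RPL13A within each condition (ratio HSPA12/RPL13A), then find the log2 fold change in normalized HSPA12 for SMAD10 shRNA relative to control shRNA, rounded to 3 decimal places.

HSPA12/RPL13A (control shRNA) = 131.7 / 117.7 = 1.1189
HSPA12/RPL13A (SMAD10 shRNA) = 459.9 / 182.0 = 2.5269
Fold change = 2.5269 / 1.1189 = 2.2583
log2(2.2583) = 1.1752

1.175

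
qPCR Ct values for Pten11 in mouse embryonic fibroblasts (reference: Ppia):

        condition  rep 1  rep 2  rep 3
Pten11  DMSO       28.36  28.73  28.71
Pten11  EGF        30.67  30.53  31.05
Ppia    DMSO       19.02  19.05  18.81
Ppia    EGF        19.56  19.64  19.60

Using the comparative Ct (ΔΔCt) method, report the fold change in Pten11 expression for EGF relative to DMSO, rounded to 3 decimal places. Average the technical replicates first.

Mean Ct: Pten11 DMSO 28.600; Pten11 EGF 30.750; Ppia DMSO 18.960; Ppia EGF 19.600
ΔCt(DMSO) = 28.600 − 18.960 = 9.640
ΔCt(EGF) = 30.750 − 19.600 = 11.150
ΔΔCt = 11.150 − 9.640 = 1.510
Fold change = 2^(−1.510) = 0.3511

0.351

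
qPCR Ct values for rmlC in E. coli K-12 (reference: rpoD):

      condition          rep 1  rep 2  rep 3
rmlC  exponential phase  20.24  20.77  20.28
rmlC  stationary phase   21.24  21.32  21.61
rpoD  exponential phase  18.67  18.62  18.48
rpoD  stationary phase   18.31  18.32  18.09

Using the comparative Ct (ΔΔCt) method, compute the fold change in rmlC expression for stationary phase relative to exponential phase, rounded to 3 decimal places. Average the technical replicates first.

0.403

Mean Ct: rmlC exponential phase 20.430; rmlC stationary phase 21.390; rpoD exponential phase 18.590; rpoD stationary phase 18.240
ΔCt(exponential phase) = 20.430 − 18.590 = 1.840
ΔCt(stationary phase) = 21.390 − 18.240 = 3.150
ΔΔCt = 3.150 − 1.840 = 1.310
Fold change = 2^(−1.310) = 0.4033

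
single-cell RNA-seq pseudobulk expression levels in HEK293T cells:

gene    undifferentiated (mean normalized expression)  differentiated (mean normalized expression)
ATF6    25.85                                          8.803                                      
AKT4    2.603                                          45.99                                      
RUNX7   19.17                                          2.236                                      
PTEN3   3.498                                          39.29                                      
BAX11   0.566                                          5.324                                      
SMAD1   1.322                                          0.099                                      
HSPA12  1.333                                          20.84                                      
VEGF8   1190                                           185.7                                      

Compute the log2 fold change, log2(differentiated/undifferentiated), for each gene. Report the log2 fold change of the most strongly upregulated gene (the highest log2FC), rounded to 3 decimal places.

4.143

log2(8.803/25.85) = -1.554  (ATF6)
log2(45.99/2.603) = 4.143  (AKT4)
log2(2.236/19.17) = -3.100  (RUNX7)
log2(39.29/3.498) = 3.490  (PTEN3)
log2(5.324/0.566) = 3.234  (BAX11)
log2(0.099/1.322) = -3.739  (SMAD1)
log2(20.84/1.333) = 3.967  (HSPA12)
log2(185.7/1190) = -2.680  (VEGF8)
AKT4 is most strongly upregulated.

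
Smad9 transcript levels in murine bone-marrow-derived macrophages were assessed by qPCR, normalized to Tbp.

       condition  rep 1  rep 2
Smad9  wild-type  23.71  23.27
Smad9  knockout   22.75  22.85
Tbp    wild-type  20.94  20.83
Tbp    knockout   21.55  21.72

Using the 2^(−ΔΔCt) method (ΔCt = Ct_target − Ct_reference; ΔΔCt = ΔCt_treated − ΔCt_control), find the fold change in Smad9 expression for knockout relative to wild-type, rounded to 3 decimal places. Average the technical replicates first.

Mean Ct: Smad9 wild-type 23.490; Smad9 knockout 22.800; Tbp wild-type 20.885; Tbp knockout 21.635
ΔCt(wild-type) = 23.490 − 20.885 = 2.605
ΔCt(knockout) = 22.800 − 21.635 = 1.165
ΔΔCt = 1.165 − 2.605 = -1.440
Fold change = 2^(−(-1.440)) = 2^1.440 = 2.7132

2.713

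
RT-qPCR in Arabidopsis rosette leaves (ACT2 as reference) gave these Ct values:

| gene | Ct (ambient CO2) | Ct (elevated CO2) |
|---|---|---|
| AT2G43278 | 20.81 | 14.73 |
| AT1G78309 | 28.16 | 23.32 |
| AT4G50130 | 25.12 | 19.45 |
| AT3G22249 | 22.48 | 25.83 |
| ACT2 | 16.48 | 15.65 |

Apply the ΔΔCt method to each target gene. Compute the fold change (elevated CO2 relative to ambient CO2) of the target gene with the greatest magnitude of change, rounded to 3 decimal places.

38.055

AT2G43278: ΔΔCt = (14.73−15.65) − (20.81−16.48) = -0.92 − 4.33 = -5.25; fold change = 2^5.25 = 38.055
AT1G78309: ΔΔCt = (23.32−15.65) − (28.16−16.48) = 7.67 − 11.68 = -4.01; fold change = 2^4.01 = 16.111
AT4G50130: ΔΔCt = (19.45−15.65) − (25.12−16.48) = 3.80 − 8.64 = -4.84; fold change = 2^4.84 = 28.641
AT3G22249: ΔΔCt = (25.83−15.65) − (22.48−16.48) = 10.18 − 6.00 = 4.18; fold change = 2^-4.18 = 0.055
AT2G43278 has the largest |ΔΔCt| = 5.25.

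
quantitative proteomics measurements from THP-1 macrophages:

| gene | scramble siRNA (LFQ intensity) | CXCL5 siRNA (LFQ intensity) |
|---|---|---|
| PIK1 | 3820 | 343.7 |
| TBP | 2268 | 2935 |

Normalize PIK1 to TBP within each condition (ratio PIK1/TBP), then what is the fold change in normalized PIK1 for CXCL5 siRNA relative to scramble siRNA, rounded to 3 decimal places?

PIK1/TBP (scramble siRNA) = 3820 / 2268 = 1.6843
PIK1/TBP (CXCL5 siRNA) = 343.7 / 2935 = 0.1171
Fold change = 0.1171 / 1.6843 = 0.0695

0.070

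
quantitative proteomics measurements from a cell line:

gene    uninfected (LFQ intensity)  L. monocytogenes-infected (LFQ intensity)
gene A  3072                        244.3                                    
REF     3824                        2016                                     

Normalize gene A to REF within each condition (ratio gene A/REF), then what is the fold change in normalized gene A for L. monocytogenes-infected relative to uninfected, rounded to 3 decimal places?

gene A/REF (uninfected) = 3072 / 3824 = 0.80335
gene A/REF (L. monocytogenes-infected) = 244.3 / 2016 = 0.12118
Fold change = 0.12118 / 0.80335 = 0.1508

0.151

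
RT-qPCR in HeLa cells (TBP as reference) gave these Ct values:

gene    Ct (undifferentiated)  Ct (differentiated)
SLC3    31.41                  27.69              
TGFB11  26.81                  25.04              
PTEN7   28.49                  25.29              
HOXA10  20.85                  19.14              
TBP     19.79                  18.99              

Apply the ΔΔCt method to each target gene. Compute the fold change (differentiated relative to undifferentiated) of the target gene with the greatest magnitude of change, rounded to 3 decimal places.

SLC3: ΔΔCt = (27.69−18.99) − (31.41−19.79) = 8.70 − 11.62 = -2.92; fold change = 2^2.92 = 7.568
TGFB11: ΔΔCt = (25.04−18.99) − (26.81−19.79) = 6.05 − 7.02 = -0.97; fold change = 2^0.97 = 1.959
PTEN7: ΔΔCt = (25.29−18.99) − (28.49−19.79) = 6.30 − 8.70 = -2.40; fold change = 2^2.40 = 5.278
HOXA10: ΔΔCt = (19.14−18.99) − (20.85−19.79) = 0.15 − 1.06 = -0.91; fold change = 2^0.91 = 1.879
SLC3 has the largest |ΔΔCt| = 2.92.

7.568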